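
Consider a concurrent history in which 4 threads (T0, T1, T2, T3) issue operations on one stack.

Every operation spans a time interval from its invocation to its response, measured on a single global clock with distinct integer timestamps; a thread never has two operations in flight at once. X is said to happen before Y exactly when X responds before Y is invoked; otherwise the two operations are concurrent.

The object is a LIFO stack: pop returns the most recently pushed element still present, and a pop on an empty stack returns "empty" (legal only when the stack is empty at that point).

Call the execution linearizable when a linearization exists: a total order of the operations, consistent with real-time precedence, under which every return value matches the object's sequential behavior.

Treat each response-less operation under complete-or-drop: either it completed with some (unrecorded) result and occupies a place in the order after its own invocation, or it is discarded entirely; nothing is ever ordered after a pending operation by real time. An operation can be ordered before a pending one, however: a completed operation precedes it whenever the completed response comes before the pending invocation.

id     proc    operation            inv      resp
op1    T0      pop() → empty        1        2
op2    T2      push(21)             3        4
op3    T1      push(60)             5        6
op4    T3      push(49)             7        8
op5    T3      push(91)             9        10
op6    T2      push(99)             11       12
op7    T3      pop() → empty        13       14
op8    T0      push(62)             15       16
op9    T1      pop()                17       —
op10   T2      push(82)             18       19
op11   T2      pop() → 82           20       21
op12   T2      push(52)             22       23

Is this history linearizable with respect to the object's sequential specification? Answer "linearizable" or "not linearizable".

not linearizable

cut after 13 events: linearizable; cut after 14 events (op7 responds, time 14): not linearizable
the sole real-time-consistent order of 7 completed operations fails the stack replay
one such order, op1, op2, op3, op4, op5, op6, op7, breaks at step 7 where op7 pop() → empty is illegal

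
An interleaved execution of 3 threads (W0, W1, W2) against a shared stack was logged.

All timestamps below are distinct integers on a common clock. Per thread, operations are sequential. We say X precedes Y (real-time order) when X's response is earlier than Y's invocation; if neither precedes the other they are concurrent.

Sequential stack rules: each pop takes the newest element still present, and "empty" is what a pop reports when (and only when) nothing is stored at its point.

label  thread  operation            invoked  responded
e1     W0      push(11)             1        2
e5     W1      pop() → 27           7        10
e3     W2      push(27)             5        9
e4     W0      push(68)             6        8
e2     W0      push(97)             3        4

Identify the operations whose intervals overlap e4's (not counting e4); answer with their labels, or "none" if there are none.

e3, e5

e4 spans [6,8]: anything still running between times 6 and 8 counts as concurrent
e1 [1,2]: before
e2 [3,4]: before
e3 [5,9]: concurrent
e5 [7,10]: concurrent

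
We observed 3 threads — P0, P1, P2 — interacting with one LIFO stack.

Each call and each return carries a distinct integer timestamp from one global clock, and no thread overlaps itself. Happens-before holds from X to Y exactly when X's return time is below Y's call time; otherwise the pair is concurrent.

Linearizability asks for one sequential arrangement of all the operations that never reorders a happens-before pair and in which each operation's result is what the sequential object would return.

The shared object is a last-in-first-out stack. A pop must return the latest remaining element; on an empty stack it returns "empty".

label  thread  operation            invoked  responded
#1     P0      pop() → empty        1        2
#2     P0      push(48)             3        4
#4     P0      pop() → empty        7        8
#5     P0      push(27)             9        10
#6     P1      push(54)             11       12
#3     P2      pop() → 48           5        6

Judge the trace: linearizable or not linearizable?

one valid linearization: #1, #2, #3, #4, #5, #6
after step 1 (#1 pop() → empty): stack <>
after step 2 (#2 push(48)): stack <48>
after step 3 (#3 pop() → 48): stack <>
after step 4 (#4 pop() → empty): stack <>
after step 5 (#5 push(27)): stack <27>
after step 6 (#6 push(54)): stack <27,54>

linearizable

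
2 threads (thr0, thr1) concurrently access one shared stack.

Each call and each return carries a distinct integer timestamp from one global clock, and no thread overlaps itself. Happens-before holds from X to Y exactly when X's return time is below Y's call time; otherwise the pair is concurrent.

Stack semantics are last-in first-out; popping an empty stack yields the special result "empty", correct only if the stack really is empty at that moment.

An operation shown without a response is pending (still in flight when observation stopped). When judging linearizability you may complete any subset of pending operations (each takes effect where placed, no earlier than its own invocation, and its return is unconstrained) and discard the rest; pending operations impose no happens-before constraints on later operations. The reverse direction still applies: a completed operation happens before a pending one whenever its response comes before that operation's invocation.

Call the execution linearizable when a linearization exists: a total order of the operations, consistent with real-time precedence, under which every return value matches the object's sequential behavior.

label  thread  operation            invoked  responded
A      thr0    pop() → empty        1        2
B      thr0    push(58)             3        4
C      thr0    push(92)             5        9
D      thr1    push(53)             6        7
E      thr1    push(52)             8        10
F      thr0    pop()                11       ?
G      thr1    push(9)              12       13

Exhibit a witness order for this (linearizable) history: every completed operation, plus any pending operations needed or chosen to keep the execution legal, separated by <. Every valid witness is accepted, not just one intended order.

A < B < C < D < E < F < G

after step 1 (A pop() → empty): stack <>
after step 2 (B push(58)): stack <58>
after step 3 (C push(92)): stack <58,92>
after step 4 (D push(53)): stack <58,92,53>
after step 5 (E push(52)): stack <58,92,53,52>
after step 6 (F pop() (pending, included)): stack <58,92,53>
after step 7 (G push(9)): stack <58,92,53,9>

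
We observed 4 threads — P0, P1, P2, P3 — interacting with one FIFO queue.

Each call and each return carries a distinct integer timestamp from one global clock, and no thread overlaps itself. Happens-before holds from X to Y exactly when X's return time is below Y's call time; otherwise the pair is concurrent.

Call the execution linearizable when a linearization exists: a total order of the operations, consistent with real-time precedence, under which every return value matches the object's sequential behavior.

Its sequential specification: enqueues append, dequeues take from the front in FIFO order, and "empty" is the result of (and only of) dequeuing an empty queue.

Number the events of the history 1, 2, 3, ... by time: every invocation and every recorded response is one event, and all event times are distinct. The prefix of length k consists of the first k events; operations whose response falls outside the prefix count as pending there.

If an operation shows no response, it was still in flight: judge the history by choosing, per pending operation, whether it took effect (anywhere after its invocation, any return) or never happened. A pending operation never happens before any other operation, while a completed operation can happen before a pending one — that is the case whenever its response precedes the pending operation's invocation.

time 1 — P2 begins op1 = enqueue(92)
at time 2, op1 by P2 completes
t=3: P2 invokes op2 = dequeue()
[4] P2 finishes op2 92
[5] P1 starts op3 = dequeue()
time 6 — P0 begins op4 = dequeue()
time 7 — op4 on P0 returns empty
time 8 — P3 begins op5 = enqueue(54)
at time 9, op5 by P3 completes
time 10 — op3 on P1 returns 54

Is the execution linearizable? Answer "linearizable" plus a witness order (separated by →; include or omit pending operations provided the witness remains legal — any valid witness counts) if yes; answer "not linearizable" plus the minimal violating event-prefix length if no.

1. op1 enqueue(92), leaving queue <92>
2. op2 dequeue() → 92, leaving queue <>
3. op4 dequeue() → empty, leaving queue <>
4. op5 enqueue(54), leaving queue <54>
5. op3 dequeue() → 54, leaving queue <>

linearizable — witness: op1 → op2 → op4 → op5 → op3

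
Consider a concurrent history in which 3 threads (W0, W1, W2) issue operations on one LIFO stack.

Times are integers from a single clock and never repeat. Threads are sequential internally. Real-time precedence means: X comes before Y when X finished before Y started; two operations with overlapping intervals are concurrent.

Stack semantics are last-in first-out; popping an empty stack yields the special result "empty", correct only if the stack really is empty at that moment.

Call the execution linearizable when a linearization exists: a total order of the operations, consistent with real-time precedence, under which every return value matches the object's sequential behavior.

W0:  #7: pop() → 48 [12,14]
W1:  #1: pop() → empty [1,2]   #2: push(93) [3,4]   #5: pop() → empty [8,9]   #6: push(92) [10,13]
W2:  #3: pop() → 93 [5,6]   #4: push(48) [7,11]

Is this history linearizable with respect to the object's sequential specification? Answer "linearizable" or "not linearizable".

linearizable

witness order: #1, #2, #3, #5, #4, #7, #6
1. #1 pop() → empty, leaving stack <>
2. #2 push(93), leaving stack <93>
3. #3 pop() → 93, leaving stack <>
4. #5 pop() → empty, leaving stack <>
5. #4 push(48), leaving stack <48>
6. #7 pop() → 48, leaving stack <>
7. #6 push(92), leaving stack <92>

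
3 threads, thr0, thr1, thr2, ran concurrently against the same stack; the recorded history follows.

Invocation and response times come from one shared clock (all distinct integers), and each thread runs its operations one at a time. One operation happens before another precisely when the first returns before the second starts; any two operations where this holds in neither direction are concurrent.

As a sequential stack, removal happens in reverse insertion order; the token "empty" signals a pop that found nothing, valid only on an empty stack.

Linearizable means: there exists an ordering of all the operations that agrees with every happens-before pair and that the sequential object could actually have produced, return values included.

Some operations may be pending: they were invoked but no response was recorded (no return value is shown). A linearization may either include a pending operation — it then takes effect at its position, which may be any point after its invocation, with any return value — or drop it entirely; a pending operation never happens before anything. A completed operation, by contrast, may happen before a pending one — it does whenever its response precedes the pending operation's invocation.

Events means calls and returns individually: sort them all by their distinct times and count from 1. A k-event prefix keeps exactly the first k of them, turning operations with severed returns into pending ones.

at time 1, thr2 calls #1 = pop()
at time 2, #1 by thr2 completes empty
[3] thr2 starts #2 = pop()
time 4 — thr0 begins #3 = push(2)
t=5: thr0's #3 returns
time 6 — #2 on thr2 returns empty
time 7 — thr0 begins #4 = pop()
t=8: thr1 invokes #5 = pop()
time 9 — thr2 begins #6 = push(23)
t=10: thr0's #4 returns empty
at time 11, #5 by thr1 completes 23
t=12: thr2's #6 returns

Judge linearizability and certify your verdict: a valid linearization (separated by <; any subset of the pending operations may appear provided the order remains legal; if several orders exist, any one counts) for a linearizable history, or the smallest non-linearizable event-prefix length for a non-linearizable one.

not linearizable — minimal violating prefix: 11 events

through event 10 a valid linearization exists; event 11 (#5 responding at time 11) ends that
5 completed operations, 4 real-time-consistent orders — every stack replay fails
completion choices over the 1 pending operation (#6) were checked; none helps
one such order, #1, #2, #3, #4, #5 (pending dropped), breaks at step 4 where #4 pop() → empty is illegal
one such order, #1, #2, #3, #5, #4 (pending dropped), breaks at step 4 where #5 pop() → 23 is illegal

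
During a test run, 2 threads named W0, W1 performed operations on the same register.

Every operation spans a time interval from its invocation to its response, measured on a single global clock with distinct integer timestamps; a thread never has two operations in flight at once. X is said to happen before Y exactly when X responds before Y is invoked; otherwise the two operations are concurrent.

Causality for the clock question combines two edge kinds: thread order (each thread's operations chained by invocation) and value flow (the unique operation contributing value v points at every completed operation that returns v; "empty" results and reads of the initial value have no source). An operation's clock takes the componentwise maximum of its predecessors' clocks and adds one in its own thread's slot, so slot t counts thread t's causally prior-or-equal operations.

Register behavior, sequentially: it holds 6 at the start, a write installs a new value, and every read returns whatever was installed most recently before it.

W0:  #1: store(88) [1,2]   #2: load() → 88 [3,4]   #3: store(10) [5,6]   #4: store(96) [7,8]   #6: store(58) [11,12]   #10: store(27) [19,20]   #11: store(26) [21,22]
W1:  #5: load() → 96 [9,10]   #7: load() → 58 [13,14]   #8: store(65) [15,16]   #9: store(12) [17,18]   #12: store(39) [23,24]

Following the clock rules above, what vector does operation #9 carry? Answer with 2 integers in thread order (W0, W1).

#1, invoked 1, has no incoming edges; only W0's bump applies → (1, 0)
#2, invoked 3, takes VC(#1)=(1, 0) under max, adds 1 for W0 → (2, 0)
#3, invoked 5, takes VC(#2)=(2, 0) under max, adds 1 for W0 → (3, 0)
#4, invoked 7, takes VC(#3)=(3, 0) under max, adds 1 for W0 → (4, 0)
#5, invoked 9, takes VC(#4)=(4, 0) under max, adds 1 for W1 → (4, 1)
#6, invoked 11, takes VC(#4)=(4, 0) under max, adds 1 for W0 → (5, 0)
#10, invoked 19, takes VC(#6)=(5, 0) under max, adds 1 for W0 → (6, 0)
#7, invoked 13, takes VC(#5)=(4, 1), VC(#6)=(5, 0) under max, adds 1 for W1 → (5, 2)
#11, invoked 21, takes VC(#10)=(6, 0) under max, adds 1 for W0 → (7, 0)
#8, invoked 15, takes VC(#7)=(5, 2) under max, adds 1 for W1 → (5, 3)
#9, invoked 17, takes VC(#8)=(5, 3) under max, adds 1 for W1 → (5, 4)
#12, invoked 23, takes VC(#9)=(5, 4) under max, adds 1 for W1 → (5, 5)
target: VC(#9) = (5, 4)

(5, 4)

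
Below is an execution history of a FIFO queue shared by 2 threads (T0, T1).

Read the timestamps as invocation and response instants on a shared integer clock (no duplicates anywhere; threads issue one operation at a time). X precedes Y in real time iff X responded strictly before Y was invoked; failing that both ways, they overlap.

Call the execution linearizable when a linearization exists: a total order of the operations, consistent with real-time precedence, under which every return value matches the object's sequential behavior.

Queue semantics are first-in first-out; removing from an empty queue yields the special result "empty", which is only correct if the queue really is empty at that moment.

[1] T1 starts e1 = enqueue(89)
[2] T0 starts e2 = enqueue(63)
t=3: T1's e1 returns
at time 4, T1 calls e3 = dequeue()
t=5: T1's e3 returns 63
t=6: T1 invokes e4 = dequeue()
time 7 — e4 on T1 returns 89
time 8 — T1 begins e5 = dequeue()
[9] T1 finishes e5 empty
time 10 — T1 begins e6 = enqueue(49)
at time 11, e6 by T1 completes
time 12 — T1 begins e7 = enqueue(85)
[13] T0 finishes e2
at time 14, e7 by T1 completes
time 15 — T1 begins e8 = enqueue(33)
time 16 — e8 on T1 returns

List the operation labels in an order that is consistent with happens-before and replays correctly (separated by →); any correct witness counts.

after step 1 (e2 enqueue(63)): queue <63>
after step 2 (e1 enqueue(89)): queue <63,89>
after step 3 (e3 dequeue() → 63): queue <89>
after step 4 (e4 dequeue() → 89): queue <>
after step 5 (e5 dequeue() → empty): queue <>
after step 6 (e6 enqueue(49)): queue <49>
after step 7 (e7 enqueue(85)): queue <49,85>
after step 8 (e8 enqueue(33)): queue <49,85,33>

e2 → e1 → e3 → e4 → e5 → e6 → e7 → e8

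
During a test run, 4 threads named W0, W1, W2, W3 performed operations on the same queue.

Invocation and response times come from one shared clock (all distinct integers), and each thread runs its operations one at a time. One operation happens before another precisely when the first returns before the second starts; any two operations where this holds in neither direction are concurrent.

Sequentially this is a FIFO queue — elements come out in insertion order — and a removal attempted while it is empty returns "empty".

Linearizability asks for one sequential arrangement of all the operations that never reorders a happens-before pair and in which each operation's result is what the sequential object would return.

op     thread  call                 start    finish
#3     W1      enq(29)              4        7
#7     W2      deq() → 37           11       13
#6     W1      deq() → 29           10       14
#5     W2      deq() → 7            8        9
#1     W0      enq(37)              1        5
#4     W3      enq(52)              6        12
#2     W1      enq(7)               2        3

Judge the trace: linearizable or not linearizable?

a witness: #2, #1, #3, #4, #5, #7, #6
1. #2 enq(7), leaving queue <7>
2. #1 enq(37), leaving queue <7,37>
3. #3 enq(29), leaving queue <7,37,29>
4. #4 enq(52), leaving queue <7,37,29,52>
5. #5 deq() → 7, leaving queue <37,29,52>
6. #7 deq() → 37, leaving queue <29,52>
7. #6 deq() → 29, leaving queue <52>

linearizable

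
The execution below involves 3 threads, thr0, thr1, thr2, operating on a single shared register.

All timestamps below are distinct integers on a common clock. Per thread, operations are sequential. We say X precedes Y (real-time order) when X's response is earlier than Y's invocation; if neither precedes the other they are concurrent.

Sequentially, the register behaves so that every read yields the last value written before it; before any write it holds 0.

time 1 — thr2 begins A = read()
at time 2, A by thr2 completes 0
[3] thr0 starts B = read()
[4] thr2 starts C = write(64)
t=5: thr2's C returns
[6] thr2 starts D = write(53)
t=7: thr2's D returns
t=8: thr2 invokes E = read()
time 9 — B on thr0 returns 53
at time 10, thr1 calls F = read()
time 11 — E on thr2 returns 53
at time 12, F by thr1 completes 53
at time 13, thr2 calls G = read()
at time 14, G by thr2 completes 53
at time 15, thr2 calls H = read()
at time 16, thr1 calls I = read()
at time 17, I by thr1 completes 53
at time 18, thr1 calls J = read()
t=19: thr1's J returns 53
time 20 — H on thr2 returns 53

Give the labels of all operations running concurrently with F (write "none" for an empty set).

F spans [10,12]; an op avoiding the whole window 10..12 is ordered, any other is concurrent
A [1,2]: before
B [3,9]: before
C [4,5]: before
D [6,7]: before
E [8,11]: concurrent
G [13,14]: after
H [15,20]: after
I [16,17]: after
J [18,19]: after

E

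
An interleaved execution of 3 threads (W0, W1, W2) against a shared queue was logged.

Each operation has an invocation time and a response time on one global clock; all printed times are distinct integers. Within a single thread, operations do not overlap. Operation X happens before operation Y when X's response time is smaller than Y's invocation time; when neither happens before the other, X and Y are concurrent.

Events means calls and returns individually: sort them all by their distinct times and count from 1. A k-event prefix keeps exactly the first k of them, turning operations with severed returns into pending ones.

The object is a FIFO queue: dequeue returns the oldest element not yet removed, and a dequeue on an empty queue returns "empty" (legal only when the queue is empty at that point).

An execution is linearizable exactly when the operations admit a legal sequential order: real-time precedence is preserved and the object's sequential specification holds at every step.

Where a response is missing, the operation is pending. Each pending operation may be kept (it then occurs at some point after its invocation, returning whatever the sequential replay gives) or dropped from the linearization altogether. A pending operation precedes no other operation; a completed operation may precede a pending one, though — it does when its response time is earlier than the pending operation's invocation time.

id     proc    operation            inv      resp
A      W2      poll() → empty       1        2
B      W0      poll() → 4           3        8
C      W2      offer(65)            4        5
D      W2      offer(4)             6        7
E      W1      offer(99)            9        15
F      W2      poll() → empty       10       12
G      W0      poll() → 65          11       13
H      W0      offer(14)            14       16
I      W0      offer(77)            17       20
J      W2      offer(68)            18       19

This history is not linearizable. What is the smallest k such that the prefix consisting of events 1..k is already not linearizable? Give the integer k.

events 1..7 are linearizable, e.g. via A, B, C, D:
1. A poll() → empty, leaving queue <>
2. B poll() (pending, included), leaving queue <>
3. C offer(65), leaving queue <65>
4. D offer(4), leaving queue <65,4>
include event 8 — B responding at 8 — and every candidate order breaks
sample order A, B, C, D stalls at step 2 — B poll() → 4 has no legal effect
sample order A, C, B, D stalls at step 3 — B poll() → 4 has no legal effect

8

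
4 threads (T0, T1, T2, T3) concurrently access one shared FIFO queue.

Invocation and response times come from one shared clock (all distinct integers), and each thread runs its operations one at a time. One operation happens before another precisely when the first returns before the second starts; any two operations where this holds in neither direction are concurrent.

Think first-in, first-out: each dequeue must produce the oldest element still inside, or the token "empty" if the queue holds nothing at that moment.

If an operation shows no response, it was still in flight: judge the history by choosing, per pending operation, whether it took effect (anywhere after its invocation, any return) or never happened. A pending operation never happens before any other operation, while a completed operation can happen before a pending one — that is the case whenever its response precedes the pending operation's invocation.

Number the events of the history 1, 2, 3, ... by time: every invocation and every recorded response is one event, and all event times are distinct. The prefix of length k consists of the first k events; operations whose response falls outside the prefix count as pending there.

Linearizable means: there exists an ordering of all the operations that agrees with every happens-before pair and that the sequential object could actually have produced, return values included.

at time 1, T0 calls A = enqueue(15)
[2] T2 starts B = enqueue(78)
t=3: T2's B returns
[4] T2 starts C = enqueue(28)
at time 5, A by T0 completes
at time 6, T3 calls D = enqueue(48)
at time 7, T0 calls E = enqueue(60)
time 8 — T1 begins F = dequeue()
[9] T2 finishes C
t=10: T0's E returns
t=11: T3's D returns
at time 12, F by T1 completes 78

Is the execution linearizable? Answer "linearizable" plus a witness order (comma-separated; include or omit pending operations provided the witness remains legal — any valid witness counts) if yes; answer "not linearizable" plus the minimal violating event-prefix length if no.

after step 1 (B enqueue(78)): queue <78>
after step 2 (A enqueue(15)): queue <78,15>
after step 3 (C enqueue(28)): queue <78,15,28>
after step 4 (D enqueue(48)): queue <78,15,28,48>
after step 5 (E enqueue(60)): queue <78,15,28,48,60>
after step 6 (F dequeue() → 78): queue <15,28,48,60>

linearizable — witness: B, A, C, D, E, F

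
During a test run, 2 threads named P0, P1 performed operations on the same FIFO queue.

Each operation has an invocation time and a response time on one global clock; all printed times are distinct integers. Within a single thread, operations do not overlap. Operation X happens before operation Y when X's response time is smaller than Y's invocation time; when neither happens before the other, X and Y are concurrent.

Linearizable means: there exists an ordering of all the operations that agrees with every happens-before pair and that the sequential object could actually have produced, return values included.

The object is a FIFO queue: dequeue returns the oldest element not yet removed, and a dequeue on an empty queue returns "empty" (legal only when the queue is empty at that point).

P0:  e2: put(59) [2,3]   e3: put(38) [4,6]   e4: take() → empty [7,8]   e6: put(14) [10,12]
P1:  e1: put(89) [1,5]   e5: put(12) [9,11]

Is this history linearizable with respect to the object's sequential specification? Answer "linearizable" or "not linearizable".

not linearizable

through event 7 a valid linearization exists; event 8 (e4 responding at time 8) ends that
no legal order exists: 3 real-time-consistent candidates over 4 completed FIFO queue operations, all rejected
sample order e1, e2, e3, e4 stalls at step 4 — e4 take() → empty has no legal effect
sample order e2, e1, e3, e4 stalls at step 4 — e4 take() → empty has no legal effect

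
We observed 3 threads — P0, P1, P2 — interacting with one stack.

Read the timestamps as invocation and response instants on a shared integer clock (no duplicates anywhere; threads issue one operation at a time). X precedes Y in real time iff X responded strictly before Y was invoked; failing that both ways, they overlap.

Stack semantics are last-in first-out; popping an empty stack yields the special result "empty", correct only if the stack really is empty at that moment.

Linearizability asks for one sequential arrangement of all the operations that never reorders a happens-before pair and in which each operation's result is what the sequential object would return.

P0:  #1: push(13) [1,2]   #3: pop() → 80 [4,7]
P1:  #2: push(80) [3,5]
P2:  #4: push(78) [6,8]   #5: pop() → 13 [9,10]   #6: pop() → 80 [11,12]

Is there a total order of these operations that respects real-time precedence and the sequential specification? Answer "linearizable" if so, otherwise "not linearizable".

not linearizable

prefix check: 1..9 passes, 1..10 fails once #5's time-10 response joins
every one of the 3 real-time-consistent orders over 5 completed stack ops fails the sequential spec
sample order #1, #2, #3, #4, #5 stalls at step 5 — #5 pop() → 13 has no legal effect
sample order #1, #2, #4, #3, #5 stalls at step 4 — #3 pop() → 80 has no legal effect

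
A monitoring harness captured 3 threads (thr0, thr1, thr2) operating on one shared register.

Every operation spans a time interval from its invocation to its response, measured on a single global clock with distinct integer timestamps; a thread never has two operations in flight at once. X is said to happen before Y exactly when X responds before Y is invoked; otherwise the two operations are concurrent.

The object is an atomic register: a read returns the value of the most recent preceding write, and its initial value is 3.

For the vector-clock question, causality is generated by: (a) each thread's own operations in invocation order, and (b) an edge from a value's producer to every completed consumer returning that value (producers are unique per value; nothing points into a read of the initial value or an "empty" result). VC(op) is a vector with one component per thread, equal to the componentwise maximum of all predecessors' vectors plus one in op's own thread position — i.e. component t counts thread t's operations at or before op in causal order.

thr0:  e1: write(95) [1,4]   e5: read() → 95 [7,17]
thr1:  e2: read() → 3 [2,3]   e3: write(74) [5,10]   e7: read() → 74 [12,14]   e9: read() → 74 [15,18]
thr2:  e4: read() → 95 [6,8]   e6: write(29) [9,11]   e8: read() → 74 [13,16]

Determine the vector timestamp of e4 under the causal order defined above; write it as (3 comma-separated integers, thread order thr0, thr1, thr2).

root op e2, invoked 2: fresh clock plus thr1's own tick → (0, 1, 0)
root op e1, invoked 1: fresh clock plus thr0's own tick → (1, 0, 0)
from VC(e2)=(0, 1, 0), e3 (invoked 5) maxes components and bumps thr1 → (0, 2, 0)
from VC(e1)=(1, 0, 0), e4 (invoked 6) maxes components and bumps thr2 → (1, 0, 1)
from VC(e1)=(1, 0, 0), e5 (invoked 7) maxes components and bumps thr0 → (2, 0, 0)
from VC(e3)=(0, 2, 0), e7 (invoked 12) maxes components and bumps thr1 → (0, 3, 0)
from VC(e4)=(1, 0, 1), e6 (invoked 9) maxes components and bumps thr2 → (1, 0, 2)
from VC(e3)=(0, 2, 0), VC(e7)=(0, 3, 0), e9 (invoked 15) maxes components and bumps thr1 → (0, 4, 0)
from VC(e3)=(0, 2, 0), VC(e6)=(1, 0, 2), e8 (invoked 13) maxes components and bumps thr2 → (1, 2, 3)
target: VC(e4) = (1, 0, 1)

(1, 0, 1)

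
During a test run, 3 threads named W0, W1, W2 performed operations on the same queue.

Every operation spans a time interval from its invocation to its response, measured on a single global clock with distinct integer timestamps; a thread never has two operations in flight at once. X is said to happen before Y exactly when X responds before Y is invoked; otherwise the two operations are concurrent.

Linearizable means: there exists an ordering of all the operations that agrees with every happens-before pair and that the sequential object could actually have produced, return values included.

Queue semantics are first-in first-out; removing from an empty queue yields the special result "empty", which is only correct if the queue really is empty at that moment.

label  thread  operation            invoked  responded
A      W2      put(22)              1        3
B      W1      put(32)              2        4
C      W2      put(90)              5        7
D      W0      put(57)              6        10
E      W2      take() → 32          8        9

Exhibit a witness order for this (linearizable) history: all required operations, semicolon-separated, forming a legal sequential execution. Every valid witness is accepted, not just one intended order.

B; A; C; D; E

step 1: B put(32) — queue <32>
step 2: A put(22) — queue <32,22>
step 3: C put(90) — queue <32,22,90>
step 4: D put(57) — queue <32,22,90,57>
step 5: E take() → 32 — queue <22,90,57>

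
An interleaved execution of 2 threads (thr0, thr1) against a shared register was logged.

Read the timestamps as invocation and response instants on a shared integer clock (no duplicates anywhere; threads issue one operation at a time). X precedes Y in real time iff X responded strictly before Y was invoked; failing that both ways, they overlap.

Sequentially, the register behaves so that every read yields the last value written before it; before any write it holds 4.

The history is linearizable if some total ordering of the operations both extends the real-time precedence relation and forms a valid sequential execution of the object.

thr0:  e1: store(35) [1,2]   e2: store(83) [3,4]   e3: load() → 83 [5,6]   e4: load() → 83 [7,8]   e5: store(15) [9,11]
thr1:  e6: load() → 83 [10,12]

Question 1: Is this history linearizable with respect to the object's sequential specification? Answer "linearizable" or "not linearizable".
linearizable

a witness: e1, e2, e3, e4, e6, e5
step 1: e1 store(35) — value 35
step 2: e2 store(83) — value 83
step 3: e3 load() → 83 — value 83
step 4: e4 load() → 83 — value 83
step 5: e6 load() → 83 — value 83
step 6: e5 store(15) — value 15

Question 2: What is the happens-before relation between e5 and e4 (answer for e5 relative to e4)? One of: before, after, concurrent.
Answer: after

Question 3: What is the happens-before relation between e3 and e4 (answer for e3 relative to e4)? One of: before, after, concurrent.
Answer: before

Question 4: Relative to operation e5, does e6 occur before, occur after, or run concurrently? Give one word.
Answer: concurrent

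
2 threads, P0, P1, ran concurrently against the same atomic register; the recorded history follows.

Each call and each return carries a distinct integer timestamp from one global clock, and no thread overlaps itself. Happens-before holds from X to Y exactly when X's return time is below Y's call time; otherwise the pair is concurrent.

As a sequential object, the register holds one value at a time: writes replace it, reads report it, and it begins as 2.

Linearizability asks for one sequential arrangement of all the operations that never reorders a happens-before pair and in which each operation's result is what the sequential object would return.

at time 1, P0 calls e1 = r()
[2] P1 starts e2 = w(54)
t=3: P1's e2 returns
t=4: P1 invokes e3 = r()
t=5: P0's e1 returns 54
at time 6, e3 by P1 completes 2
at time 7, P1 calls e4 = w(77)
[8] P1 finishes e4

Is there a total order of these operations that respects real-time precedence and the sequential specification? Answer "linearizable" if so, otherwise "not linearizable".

already the first 6 events (up to e3's response at time 6) admit no linearization; the first 5 still do
no legal order exists: 3 real-time-consistent candidates over 3 completed atomic register operations, all rejected
e.g. e1, e2, e3: illegal at step 1, since e1 r() → 54 cannot apply there
e.g. e2, e1, e3: illegal at step 3, since e3 r() → 2 cannot apply there

not linearizable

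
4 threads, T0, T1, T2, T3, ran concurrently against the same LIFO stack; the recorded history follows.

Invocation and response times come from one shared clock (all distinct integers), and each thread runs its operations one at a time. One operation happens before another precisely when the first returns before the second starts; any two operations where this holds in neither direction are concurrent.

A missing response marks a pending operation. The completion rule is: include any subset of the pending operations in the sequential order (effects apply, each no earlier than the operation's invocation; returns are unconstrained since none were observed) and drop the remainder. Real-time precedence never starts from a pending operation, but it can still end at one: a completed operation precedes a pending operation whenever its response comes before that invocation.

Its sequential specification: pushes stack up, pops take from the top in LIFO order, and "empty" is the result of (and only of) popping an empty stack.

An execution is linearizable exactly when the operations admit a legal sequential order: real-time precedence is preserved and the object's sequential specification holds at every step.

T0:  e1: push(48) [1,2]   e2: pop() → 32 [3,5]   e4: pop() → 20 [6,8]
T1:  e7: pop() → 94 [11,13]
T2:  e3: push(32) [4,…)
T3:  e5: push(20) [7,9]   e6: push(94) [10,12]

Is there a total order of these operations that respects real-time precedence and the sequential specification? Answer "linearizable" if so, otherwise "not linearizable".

witness order: e1, e3, e2, e5, e4, e6, e7
after step 1 (e1 push(48)): stack <48>
after step 2 (e3 push(32) (pending, included)): stack <48,32>
after step 3 (e2 pop() → 32): stack <48>
after step 4 (e5 push(20)): stack <48,20>
after step 5 (e4 pop() → 20): stack <48>
after step 6 (e6 push(94)): stack <48,94>
after step 7 (e7 pop() → 94): stack <48>

linearizable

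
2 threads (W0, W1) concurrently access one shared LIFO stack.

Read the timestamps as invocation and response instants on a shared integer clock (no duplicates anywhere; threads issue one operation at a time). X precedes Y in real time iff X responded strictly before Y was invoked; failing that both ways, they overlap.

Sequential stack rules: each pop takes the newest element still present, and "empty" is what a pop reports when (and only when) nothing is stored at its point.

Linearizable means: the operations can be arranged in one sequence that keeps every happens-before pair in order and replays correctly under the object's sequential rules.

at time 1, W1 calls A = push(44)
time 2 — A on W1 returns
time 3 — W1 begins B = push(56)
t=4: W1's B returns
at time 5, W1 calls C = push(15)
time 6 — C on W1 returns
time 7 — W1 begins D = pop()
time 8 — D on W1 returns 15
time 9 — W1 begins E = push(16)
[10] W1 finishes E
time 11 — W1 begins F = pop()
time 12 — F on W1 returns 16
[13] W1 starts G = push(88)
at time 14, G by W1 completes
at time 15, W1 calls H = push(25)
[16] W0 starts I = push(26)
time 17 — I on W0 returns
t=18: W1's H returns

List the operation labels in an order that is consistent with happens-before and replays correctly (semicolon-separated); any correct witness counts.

A; B; C; D; E; F; G; H; I

after step 1 (A push(44)): stack <44>
after step 2 (B push(56)): stack <44,56>
after step 3 (C push(15)): stack <44,56,15>
after step 4 (D pop() → 15): stack <44,56>
after step 5 (E push(16)): stack <44,56,16>
after step 6 (F pop() → 16): stack <44,56>
after step 7 (G push(88)): stack <44,56,88>
after step 8 (H push(25)): stack <44,56,88,25>
after step 9 (I push(26)): stack <44,56,88,25,26>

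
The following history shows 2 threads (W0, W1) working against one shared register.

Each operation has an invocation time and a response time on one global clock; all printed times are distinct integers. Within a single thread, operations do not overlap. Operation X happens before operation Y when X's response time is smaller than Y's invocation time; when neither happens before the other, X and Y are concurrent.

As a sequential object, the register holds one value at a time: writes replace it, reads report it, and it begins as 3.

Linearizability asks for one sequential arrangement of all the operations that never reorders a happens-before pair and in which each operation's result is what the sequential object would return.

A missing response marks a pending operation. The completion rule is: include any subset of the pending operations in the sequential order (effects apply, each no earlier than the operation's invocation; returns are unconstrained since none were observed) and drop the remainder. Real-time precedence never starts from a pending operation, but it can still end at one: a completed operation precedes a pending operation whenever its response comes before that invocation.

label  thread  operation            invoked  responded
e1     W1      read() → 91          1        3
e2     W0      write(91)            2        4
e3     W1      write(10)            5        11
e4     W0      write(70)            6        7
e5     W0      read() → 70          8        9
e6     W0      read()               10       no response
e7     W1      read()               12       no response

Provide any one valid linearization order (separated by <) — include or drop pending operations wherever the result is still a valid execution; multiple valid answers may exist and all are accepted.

after step 1 (e2 write(91)): value 91
after step 2 (e1 read() → 91): value 91
after step 3 (e3 write(10)): value 10
after step 4 (e4 write(70)): value 70
after step 5 (e5 read() → 70): value 70

e2 < e1 < e3 < e4 < e5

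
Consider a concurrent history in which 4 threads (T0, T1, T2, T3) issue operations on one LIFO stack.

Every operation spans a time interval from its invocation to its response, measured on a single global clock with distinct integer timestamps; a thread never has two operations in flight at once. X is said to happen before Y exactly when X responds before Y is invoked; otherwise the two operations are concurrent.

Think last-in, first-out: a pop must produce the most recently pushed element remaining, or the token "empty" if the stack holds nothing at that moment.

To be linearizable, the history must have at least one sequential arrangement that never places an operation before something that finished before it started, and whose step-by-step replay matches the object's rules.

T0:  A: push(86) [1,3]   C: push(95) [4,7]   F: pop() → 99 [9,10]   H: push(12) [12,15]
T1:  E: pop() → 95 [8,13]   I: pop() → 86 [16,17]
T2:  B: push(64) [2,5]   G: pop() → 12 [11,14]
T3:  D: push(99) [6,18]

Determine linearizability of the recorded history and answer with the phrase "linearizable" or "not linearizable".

a witness: B, A, C, D, F, E, H, G, I
after step 1 (B push(64)): stack <64>
after step 2 (A push(86)): stack <64,86>
after step 3 (C push(95)): stack <64,86,95>
after step 4 (D push(99)): stack <64,86,95,99>
after step 5 (F pop() → 99): stack <64,86,95>
after step 6 (E pop() → 95): stack <64,86>
after step 7 (H push(12)): stack <64,86,12>
after step 8 (G pop() → 12): stack <64,86>
after step 9 (I pop() → 86): stack <64>

linearizable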